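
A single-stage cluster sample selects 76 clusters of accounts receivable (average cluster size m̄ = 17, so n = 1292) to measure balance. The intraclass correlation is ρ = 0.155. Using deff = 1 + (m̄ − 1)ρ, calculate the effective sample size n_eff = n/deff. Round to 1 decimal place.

deff = 1 + (17 − 1)·0.155 = 1 + 2.48 = 3.48.
n_eff = 1292 / 3.48 = 371.3.

371.3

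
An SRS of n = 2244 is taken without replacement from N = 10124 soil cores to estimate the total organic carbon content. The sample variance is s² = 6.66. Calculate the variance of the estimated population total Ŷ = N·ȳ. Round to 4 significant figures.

236800

Var(Ŷ) = N²·Var(ȳ) = N²·(1 − n/N)·s²/n.
f = 2244/10124 = 0.22165152; Var(ȳ) = 0.77834848·6.66/2244 = 0.0023100717.
Var(Ŷ) = 10124² · 0.0023100717 = 236771.67.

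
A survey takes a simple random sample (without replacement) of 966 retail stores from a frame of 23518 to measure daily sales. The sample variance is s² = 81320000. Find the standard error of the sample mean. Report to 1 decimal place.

284.1

Under SRS without replacement, Var(ȳ) = (1 − f)·s²/n with f = n/N = 966/23518 = 0.04107492.
Var(ȳ) = (1 − 0.04107492)·81320000/966 = 0.95892508·84182.195 = 80724.418.
SE(ȳ) = √(80724.418) = 284.1.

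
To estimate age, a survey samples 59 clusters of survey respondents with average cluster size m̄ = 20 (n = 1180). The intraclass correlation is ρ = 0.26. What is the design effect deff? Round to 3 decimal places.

deff = 1 + (20 − 1)·0.26 = 1 + 4.94 = 5.94.

5.940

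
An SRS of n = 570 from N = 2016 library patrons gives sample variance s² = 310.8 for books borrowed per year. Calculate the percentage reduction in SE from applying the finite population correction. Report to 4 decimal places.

f = n/N = 570/2016 = 0.28273810.
SE_no-fpc = √(s²/n) = 0.73841936; SE_fpc = √((1−f)s²/n) = 0.62537708.
Ratio = √(1−f) = 0.84691316. Reduction = 100·(1 − 0.84691316) = 15.3087%.

15.3087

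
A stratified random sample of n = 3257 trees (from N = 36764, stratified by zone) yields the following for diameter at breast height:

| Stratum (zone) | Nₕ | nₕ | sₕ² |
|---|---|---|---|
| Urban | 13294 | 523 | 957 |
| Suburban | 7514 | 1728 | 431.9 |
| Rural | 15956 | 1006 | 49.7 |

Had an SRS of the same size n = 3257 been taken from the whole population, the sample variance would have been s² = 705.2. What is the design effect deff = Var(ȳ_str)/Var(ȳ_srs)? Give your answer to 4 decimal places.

Var(ȳ_str) = Σ Wₕ²(1−fₕ)sₕ²/nₕ with Wₕ = Nₕ/36764:
  Urban: (13294/36764)²·(1−523/13294)·957/523 = 0.22985043
  Suburban: (7514/36764)²·(1−1728/7514)·431.9/1728 = 0.008039769
  Rural: (15956/36764)²·(1−1006/15956)·49.7/1006 = 0.0087192296
  → Var(ȳ_str) = 0.24660943.
Var(ȳ_srs) = (1 − 3257/36764)·705.2/3257 = 0.19733646.
deff = 0.24660943 / 0.19733646 = 1.2497.

1.2497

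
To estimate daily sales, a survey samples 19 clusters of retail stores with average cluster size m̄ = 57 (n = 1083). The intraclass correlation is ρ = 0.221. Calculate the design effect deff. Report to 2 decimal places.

13.38

deff = 1 + (57 − 1)·0.221 = 1 + 12.376 = 13.376.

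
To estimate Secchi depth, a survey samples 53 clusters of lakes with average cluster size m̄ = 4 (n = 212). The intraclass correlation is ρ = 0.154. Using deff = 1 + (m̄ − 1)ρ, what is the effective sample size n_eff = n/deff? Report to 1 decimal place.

145.0

deff = 1 + (4 − 1)·0.154 = 1 + 0.462 = 1.462.
n_eff = 212 / 1.462 = 145.0.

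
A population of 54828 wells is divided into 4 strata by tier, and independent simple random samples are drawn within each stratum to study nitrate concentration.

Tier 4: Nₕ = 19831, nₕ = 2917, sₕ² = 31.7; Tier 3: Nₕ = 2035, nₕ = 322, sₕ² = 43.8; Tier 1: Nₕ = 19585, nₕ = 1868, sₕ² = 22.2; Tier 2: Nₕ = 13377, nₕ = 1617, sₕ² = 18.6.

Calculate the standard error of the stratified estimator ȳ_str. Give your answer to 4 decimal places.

Var(ȳ_str) = Σₕ Wₕ²(1 − fₕ)sₕ²/nₕ with Wₕ = Nₕ/N, N = 54828.
Tier 4: Wₕ = 0.36169475; term = 0.36169475²·(1 − 0.14709294)·31.7/2917 = 0.001212576.
Tier 3: Wₕ = 0.03711607; term = 0.03711607²·(1 − 0.15823096)·43.8/322 = 1.5773759 × 10^-4.
Tier 1: Wₕ = 0.35720800; term = 0.35720800²·(1 − 0.09537912)·22.2/1868 = 0.0013717819.
Tier 2: Wₕ = 0.24398118; term = 0.24398118²·(1 − 0.12087912)·18.6/1617 = 6.0195519 × 10^-4.
Sum = 0.0033440507.
SE = √(0.0033440507) = 0.0578.

0.0578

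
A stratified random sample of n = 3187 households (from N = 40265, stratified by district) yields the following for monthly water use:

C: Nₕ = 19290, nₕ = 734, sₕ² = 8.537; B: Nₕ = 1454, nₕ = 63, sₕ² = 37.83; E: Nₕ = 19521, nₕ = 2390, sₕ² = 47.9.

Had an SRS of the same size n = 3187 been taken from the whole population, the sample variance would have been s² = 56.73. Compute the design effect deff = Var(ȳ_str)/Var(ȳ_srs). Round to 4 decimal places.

Var(ȳ_str) = Σ Wₕ²(1−fₕ)sₕ²/nₕ with Wₕ = Nₕ/40265:
  C: (19290/40265)²·(1−734/19290)·8.537/734 = 0.0025678545
  B: (1454/40265)²·(1−63/1454)·37.83/63 = 7.4908642 × 10^-4
  E: (19521/40265)²·(1−2390/19521)·47.9/2390 = 0.0041339668
  → Var(ȳ_str) = 0.0074509077.
Var(ȳ_srs) = (1 − 3187/40265)·56.73/3187 = 0.016391523.
deff = 0.0074509077 / 0.016391523 = 0.4546.

0.4546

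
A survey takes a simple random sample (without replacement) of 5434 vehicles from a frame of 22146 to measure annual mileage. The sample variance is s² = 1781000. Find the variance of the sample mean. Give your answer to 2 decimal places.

247.33

Under SRS without replacement, Var(ȳ) = (1 − f)·s²/n with f = n/N = 5434/22146 = 0.24537162.
Var(ȳ) = (1 − 0.24537162)·1781000/5434 = 0.75462838·327.7512 = 247.33035.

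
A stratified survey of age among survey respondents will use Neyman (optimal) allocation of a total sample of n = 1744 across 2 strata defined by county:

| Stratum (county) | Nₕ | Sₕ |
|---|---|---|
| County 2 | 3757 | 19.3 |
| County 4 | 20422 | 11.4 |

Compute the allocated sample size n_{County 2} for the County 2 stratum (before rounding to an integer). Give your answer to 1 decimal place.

414.2

Neyman allocation: nₕ = n·NₕSₕ / Σⱼ NⱼSⱼ.
Σ NⱼSⱼ = 3757·19.3 + 20422·11.4 = 305320.9.
n_{County 2} = 1744·3757·19.3 / 305320.9 = 414.2.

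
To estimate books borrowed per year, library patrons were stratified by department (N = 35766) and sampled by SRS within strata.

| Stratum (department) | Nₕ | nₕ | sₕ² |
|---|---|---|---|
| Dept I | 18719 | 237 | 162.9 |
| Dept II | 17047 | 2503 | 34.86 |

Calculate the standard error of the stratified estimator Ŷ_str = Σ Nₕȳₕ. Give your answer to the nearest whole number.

Var(Ŷ_str) = Σₕ Nₕ²(1 − fₕ)sₕ²/nₕ.
Dept I: 18719²·(1 − 237/18719)·162.9/237 = 2.3779589 × 10^8.
Dept II: 17047²·(1 − 2503/17047)·34.86/2503 = 3.4530142 × 10^6.
Sum = 2.412489 × 10^8.
SE = √(2.412489 × 10^8) = 15532.

15532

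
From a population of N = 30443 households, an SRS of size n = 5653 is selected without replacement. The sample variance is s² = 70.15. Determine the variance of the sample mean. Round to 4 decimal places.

Under SRS without replacement, Var(ȳ) = (1 − f)·s²/n with f = n/N = 5653/30443 = 0.18569129.
Var(ȳ) = (1 − 0.18569129)·70.15/5653 = 0.81430871·0.01240934 = 0.010105034.

0.0101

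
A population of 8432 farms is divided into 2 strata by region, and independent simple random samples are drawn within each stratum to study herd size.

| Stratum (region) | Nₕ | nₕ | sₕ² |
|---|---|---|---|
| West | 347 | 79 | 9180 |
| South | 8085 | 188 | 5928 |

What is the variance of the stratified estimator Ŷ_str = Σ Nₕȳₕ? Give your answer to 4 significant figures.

2.024 × 10^9

Var(Ŷ_str) = Σₕ Nₕ²(1 − fₕ)sₕ²/nₕ.
West: 347²·(1 − 79/347)·9180/79 = 1.0806371 × 10^7.
South: 8085²·(1 − 188/8085)·5928/188 = 2.0132259 × 10^9.
Sum = 2.0240323 × 10^9.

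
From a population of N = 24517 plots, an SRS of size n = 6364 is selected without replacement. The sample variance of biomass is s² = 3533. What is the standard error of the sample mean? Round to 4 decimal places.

0.6411

Under SRS without replacement, Var(ȳ) = (1 − f)·s²/n with f = n/N = 6364/24517 = 0.25957499.
Var(ȳ) = (1 − 0.25957499)·3533/6364 = 0.74042501·0.55515399 = 0.4110499.
SE(ȳ) = √(0.4110499) = 0.6411.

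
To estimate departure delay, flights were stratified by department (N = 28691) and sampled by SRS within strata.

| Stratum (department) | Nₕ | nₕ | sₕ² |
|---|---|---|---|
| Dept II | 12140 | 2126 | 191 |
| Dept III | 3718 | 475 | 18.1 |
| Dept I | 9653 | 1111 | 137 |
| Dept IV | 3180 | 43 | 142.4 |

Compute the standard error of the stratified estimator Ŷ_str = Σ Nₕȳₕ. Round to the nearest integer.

7388

Var(Ŷ_str) = Σₕ Nₕ²(1 − fₕ)sₕ²/nₕ.
Dept II: 12140²·(1 − 2126/12140)·191/2126 = 1.0921854 × 10^7.
Dept III: 3718²·(1 − 475/3718)·18.1/475 = 459453.22.
Dept I: 9653²·(1 − 1111/9653)·137/1111 = 1.0167832 × 10^7.
Dept IV: 3180²·(1 − 43/3180)·142.4/43 = 3.3035674 × 10^7.
Sum = 5.4584813 × 10^7.
SE = √(5.4584813 × 10^7) = 7388.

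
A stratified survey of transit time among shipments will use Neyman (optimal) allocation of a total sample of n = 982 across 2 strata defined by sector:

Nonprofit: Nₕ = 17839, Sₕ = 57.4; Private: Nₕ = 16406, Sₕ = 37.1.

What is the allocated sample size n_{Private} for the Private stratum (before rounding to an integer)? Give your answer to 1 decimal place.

366.1

Neyman allocation: nₕ = n·NₕSₕ / Σⱼ NⱼSⱼ.
Σ NⱼSⱼ = 17839·57.4 + 16406·37.1 = 1.6326212 × 10^6.
n_{Private} = 982·16406·37.1 / (1.6326212 × 10^6) = 366.1.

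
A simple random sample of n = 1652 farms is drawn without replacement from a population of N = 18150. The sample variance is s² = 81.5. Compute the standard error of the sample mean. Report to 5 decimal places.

Under SRS without replacement, Var(ȳ) = (1 − f)·s²/n with f = n/N = 1652/18150 = 0.09101928.
Var(ȳ) = (1 − 0.09101928)·81.5/1652 = 0.90898072·0.04933414 = 0.044843782.
SE(ȳ) = √(0.044843782) = 0.21176.

0.21176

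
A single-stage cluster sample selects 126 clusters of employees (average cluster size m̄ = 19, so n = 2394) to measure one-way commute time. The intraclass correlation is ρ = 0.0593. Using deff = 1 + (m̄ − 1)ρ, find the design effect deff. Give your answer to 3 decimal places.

deff = 1 + (19 − 1)·0.0593 = 1 + 1.0674 = 2.0674.

2.067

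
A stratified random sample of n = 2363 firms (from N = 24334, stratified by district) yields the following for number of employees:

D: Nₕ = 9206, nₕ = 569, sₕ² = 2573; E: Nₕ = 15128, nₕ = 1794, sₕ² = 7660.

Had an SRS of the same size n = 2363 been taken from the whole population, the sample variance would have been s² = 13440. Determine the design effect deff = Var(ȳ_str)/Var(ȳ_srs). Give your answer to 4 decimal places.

0.4015

Var(ȳ_str) = Σ Wₕ²(1−fₕ)sₕ²/nₕ with Wₕ = Nₕ/24334:
  D: (9206/24334)²·(1−569/9206)·2573/569 = 0.60720369
  E: (15128/24334)²·(1−1794/15128)·7660/1794 = 1.4545253
  → Var(ȳ_str) = 2.061729.
Var(ȳ_srs) = (1 − 2363/24334)·13440/2363 = 5.1353715.
deff = 2.061729 / 5.1353715 = 0.4015.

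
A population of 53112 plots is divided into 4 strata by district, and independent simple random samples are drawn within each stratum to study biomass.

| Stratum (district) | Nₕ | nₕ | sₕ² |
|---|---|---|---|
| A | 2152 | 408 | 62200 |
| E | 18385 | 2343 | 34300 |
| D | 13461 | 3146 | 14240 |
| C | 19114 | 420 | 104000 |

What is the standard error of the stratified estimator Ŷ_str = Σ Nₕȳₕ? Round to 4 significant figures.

Var(Ŷ_str) = Σₕ Nₕ²(1 − fₕ)sₕ²/nₕ.
A: 2152²·(1 − 408/2152)·62200/408 = 5.7216195 × 10^8.
E: 18385²·(1 − 2343/18385)·34300/2343 = 4.3176156 × 10^9.
D: 13461²·(1 − 3146/13461)·14240/3146 = 6.2848921 × 10^8.
C: 19114²·(1 − 420/19114)·104000/420 = 8.8478524 × 10^10.
Sum = 9.3996791 × 10^10.
SE = √(9.3996791 × 10^10) = 306600.

306600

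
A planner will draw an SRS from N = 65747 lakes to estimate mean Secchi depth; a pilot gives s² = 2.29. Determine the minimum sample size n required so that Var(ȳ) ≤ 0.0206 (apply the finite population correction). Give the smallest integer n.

Without fpc, n₀ = s²/D = 2.29/0.0206 = 111.1650.
With fpc, (1 − n/N)·s²/n ≤ D requires n ≥ n₀/(1 + n₀/N) = 111.1650/(1 + 111.1650/65747) = 110.9774.
Rounding up, n = 111.

111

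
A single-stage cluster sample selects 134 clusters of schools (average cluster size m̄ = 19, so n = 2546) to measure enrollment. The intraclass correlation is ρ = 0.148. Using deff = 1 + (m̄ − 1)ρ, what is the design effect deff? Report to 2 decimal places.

deff = 1 + (19 − 1)·0.148 = 1 + 2.664 = 3.664.

3.66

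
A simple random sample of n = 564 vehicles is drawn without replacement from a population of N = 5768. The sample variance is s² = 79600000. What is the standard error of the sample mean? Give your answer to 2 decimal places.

Under SRS without replacement, Var(ȳ) = (1 − f)·s²/n with f = n/N = 564/5768 = 0.09778086.
Var(ȳ) = (1 − 0.09778086)·79600000/564 = 0.90221914·141134.75 = 127334.47.
SE(ȳ) = √(127334.47) = 356.84.

356.84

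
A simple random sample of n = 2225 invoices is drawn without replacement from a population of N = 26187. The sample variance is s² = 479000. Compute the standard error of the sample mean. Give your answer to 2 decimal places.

14.04

Under SRS without replacement, Var(ȳ) = (1 − f)·s²/n with f = n/N = 2225/26187 = 0.08496582.
Var(ȳ) = (1 − 0.08496582)·479000/2225 = 0.91503418·215.2809 = 196.98938.
SE(ȳ) = √(196.98938) = 14.04.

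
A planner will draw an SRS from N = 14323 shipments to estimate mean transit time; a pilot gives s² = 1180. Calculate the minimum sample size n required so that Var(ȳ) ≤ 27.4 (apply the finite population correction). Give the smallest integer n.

Without fpc, n₀ = s²/D = 1180/27.4 = 43.0657.
With fpc, (1 − n/N)·s²/n ≤ D requires n ≥ n₀/(1 + n₀/N) = 43.0657/(1 + 43.0657/14323) = 42.9366.
Rounding up, n = 43.

43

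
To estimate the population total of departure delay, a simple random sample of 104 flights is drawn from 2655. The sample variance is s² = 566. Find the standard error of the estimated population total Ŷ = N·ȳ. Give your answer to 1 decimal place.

Var(Ŷ) = N²·Var(ȳ) = N²·(1 − n/N)·s²/n.
f = 104/2655 = 0.03917137; Var(ȳ) = 0.96082863·566/104 = 5.229125.
Var(Ŷ) = 2655² · 5.229125 = 3.6860233 × 10^7.
SE(Ŷ) = √(3.6860233 × 10^7) = 6071.3.

6071.3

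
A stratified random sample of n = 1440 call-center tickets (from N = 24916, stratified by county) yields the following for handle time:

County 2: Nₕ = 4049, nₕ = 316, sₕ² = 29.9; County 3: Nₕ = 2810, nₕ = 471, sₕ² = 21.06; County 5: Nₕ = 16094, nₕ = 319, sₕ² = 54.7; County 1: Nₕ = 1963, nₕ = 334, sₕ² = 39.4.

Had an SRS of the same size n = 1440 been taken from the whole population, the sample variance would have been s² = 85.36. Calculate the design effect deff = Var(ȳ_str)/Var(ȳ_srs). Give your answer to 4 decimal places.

Var(ȳ_str) = Σ Wₕ²(1−fₕ)sₕ²/nₕ with Wₕ = Nₕ/24916:
  County 2: (4049/24916)²·(1−316/4049)·29.9/316 = 0.0023037388
  County 3: (2810/24916)²·(1−471/2810)·21.06/471 = 4.7338812 × 10^-4
  County 5: (16094/24916)²·(1−319/16094)·54.7/319 = 0.070125079
  County 1: (1963/24916)²·(1−334/1963)·39.4/334 = 6.0762341 × 10^-4
  → Var(ȳ_str) = 0.073509829.
Var(ȳ_srs) = (1 − 1440/24916)·85.36/1440 = 0.055851867.
deff = 0.073509829 / 0.055851867 = 1.3162.

1.3162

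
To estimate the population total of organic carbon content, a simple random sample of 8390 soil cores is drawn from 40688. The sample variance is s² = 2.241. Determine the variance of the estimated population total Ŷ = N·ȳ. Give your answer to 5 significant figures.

351010

Var(Ŷ) = N²·Var(ȳ) = N²·(1 − n/N)·s²/n.
f = 8390/40688 = 0.20620330; Var(ȳ) = 0.79379670·2.241/8390 = 2.1202603 × 10^-4.
Var(Ŷ) = 40688² · (2.1202603 × 10^-4) = 351011.92.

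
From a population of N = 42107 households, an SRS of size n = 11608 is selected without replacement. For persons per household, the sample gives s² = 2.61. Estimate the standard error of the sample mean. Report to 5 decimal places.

Under SRS without replacement, Var(ȳ) = (1 − f)·s²/n with f = n/N = 11608/42107 = 0.27567863.
Var(ȳ) = (1 − 0.27567863)·2.61/11608 = 0.72432137·2.2484493 × 10^-4 = 1.6285999 × 10^-4.
SE(ȳ) = √(1.6285999 × 10^-4) = 0.01276.

0.01276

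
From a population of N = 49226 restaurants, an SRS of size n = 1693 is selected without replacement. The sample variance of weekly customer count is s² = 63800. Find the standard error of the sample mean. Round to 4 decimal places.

6.0323

Under SRS without replacement, Var(ȳ) = (1 − f)·s²/n with f = n/N = 1693/49226 = 0.03439239.
Var(ȳ) = (1 − 0.03439239)·63800/1693 = 0.96560761·37.684584 = 36.388521.
SE(ȳ) = √(36.388521) = 6.0323.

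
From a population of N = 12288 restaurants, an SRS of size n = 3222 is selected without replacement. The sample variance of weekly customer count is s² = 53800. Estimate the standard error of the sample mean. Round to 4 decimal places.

3.5099

Under SRS without replacement, Var(ȳ) = (1 − f)·s²/n with f = n/N = 3222/12288 = 0.26220703.
Var(ȳ) = (1 − 0.26220703)·53800/3222 = 0.73779297·16.697703 = 12.319448.
SE(ȳ) = √(12.319448) = 3.5099.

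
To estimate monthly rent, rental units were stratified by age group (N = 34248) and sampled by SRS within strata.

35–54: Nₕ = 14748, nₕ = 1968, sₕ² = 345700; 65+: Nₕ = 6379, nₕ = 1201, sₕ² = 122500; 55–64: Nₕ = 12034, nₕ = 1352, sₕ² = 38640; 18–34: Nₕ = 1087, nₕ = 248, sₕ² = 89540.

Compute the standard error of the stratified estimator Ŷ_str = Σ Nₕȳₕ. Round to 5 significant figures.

Var(Ŷ_str) = Σₕ Nₕ²(1 − fₕ)sₕ²/nₕ.
35–54: 14748²·(1 − 1968/14748)·345700/1968 = 3.3108406 × 10^10.
65+: 6379²·(1 − 1201/6379)·122500/1201 = 3.3690521 × 10^9.
55–64: 12034²·(1 − 1352/12034)·38640/1352 = 3.6738634 × 10^9.
18–34: 1087²·(1 − 248/1087)·89540/248 = 3.292736 × 10^8.
Sum = 4.0480595 × 10^10.
SE = √(4.0480595 × 10^10) = 201200.

201200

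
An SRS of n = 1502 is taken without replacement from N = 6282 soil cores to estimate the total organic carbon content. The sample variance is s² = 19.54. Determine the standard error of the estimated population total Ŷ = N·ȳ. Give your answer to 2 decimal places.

625.01

Var(Ŷ) = N²·Var(ȳ) = N²·(1 − n/N)·s²/n.
f = 1502/6282 = 0.23909583; Var(ȳ) = 0.76090417·19.54/1502 = 0.0098988465.
Var(Ŷ) = 6282² · 0.0098988465 = 390643.37.
SE(Ŷ) = √(390643.37) = 625.01.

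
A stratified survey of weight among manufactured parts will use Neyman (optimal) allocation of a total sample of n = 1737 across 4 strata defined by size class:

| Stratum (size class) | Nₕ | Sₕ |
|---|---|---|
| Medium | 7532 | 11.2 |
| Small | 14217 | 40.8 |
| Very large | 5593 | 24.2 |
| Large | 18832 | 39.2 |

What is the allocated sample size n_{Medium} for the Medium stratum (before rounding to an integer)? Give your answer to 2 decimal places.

95.27

Neyman allocation: nₕ = n·NₕSₕ / Σⱼ NⱼSⱼ.
Σ NⱼSⱼ = 7532·11.2 + 14217·40.8 + 5593·24.2 + 18832·39.2 = 1.537977 × 10^6.
n_{Medium} = 1737·7532·11.2 / (1.537977 × 10^6) = 95.27.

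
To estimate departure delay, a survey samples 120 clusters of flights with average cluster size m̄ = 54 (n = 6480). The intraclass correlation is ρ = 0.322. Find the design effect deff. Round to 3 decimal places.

18.066

deff = 1 + (54 − 1)·0.322 = 1 + 17.066 = 18.066.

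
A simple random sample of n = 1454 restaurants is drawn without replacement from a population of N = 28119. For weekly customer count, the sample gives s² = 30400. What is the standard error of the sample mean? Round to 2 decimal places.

4.45

Under SRS without replacement, Var(ȳ) = (1 − f)·s²/n with f = n/N = 1454/28119 = 0.05170881.
Var(ȳ) = (1 − 0.05170881)·30400/1454 = 0.94829119·20.90784 = 19.826721.
SE(ȳ) = √(19.826721) = 4.45.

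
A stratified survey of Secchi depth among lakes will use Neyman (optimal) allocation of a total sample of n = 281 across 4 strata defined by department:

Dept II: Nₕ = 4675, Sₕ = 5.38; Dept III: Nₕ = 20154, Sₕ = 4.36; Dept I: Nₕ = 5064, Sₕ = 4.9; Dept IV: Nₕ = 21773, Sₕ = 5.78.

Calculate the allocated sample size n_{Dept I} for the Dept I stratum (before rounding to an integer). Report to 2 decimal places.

26.44

Neyman allocation: nₕ = n·NₕSₕ / Σⱼ NⱼSⱼ.
Σ NⱼSⱼ = 4675·5.38 + 20154·4.36 + 5064·4.9 + 21773·5.78 = 263684.48.
n_{Dept I} = 281·5064·4.9 / 263684.48 = 26.44.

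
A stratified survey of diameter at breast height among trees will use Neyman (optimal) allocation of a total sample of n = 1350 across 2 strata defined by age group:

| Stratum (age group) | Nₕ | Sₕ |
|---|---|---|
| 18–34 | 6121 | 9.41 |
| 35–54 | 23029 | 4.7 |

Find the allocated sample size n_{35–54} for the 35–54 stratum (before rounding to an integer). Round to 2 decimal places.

Neyman allocation: nₕ = n·NₕSₕ / Σⱼ NⱼSⱼ.
Σ NⱼSⱼ = 6121·9.41 + 23029·4.7 = 165834.91.
n_{35–54} = 1350·23029·4.7 / 165834.91 = 881.11.

881.11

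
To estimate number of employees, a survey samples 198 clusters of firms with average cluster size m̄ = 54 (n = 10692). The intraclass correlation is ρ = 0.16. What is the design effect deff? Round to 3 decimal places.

9.480

deff = 1 + (54 − 1)·0.16 = 1 + 8.48 = 9.48.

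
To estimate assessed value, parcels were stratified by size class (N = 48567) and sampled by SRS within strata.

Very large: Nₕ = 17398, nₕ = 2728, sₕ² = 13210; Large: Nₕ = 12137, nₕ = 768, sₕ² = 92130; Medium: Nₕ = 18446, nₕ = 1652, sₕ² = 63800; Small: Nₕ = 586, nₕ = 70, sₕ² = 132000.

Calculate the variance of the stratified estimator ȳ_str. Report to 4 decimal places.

Var(ȳ_str) = Σₕ Wₕ²(1 − fₕ)sₕ²/nₕ with Wₕ = Nₕ/N, N = 48567.
Very large: Wₕ = 0.35822678; term = 0.35822678²·(1 − 0.15679963)·13210/2728 = 0.52396869.
Large: Wₕ = 0.24990220; term = 0.24990220²·(1 − 0.06327758)·92130/768 = 7.0176372.
Medium: Wₕ = 0.37980522; term = 0.37980522²·(1 − 0.08955871)·63800/1652 = 5.0720606.
Small: Wₕ = 0.01206581; term = 0.01206581²·(1 − 0.11945392)·132000/70 = 0.24173562.
Sum = 12.855402.

12.8554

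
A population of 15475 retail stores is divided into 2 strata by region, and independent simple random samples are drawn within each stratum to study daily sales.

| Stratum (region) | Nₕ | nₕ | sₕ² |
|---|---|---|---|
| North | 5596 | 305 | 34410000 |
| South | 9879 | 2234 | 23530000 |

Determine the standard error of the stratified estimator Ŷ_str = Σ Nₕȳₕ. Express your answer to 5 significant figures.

Var(Ŷ_str) = Σₕ Nₕ²(1 − fₕ)sₕ²/nₕ.
North: 5596²·(1 − 305/5596)·34410000/305 = 3.340414 × 10^12.
South: 9879²·(1 − 2234/9879)·23530000/2234 = 7.9547994 × 10^11.
Sum = 4.1358939 × 10^12.
SE = √(4.1358939 × 10^12) = 2.0337 × 10^6.

2.0337 × 10^6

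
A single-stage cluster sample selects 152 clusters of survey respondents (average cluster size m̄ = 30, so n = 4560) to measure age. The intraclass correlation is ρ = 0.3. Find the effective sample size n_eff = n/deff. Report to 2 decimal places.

deff = 1 + (30 − 1)·0.3 = 1 + 8.7 = 9.7.
n_eff = 4560 / 9.7 = 470.10.

470.10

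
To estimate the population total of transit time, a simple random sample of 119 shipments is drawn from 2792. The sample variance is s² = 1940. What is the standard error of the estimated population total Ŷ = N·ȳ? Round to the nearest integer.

11030

Var(Ŷ) = N²·Var(ȳ) = N²·(1 − n/N)·s²/n.
f = 119/2792 = 0.04262178; Var(ȳ) = 0.95737822·1940/119 = 15.607679.
Var(Ŷ) = 2792² · 15.607679 = 1.2166598 × 10^8.
SE(Ŷ) = √(1.2166598 × 10^8) = 11030.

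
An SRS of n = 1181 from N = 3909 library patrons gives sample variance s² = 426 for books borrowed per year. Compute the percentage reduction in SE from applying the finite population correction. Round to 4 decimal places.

16.4610

f = n/N = 1181/3909 = 0.30212331.
SE_no-fpc = √(s²/n) = 0.60059243; SE_fpc = √((1−f)s²/n) = 0.50172899.
Ratio = √(1−f) = 0.83539015. Reduction = 100·(1 − 0.83539015) = 16.4610%.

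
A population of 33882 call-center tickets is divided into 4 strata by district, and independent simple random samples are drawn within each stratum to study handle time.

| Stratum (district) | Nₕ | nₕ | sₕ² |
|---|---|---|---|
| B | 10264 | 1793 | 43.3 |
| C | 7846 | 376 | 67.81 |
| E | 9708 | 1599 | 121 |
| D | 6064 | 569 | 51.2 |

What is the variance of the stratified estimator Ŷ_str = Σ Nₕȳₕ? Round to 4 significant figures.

2.163 × 10^7

Var(Ŷ_str) = Σₕ Nₕ²(1 − fₕ)sₕ²/nₕ.
B: 10264²·(1 − 1793/10264)·43.3/1793 = 2.0997081 × 10^6.
C: 7846²·(1 − 376/7846)·67.81/376 = 1.0569996 × 10^7.
E: 9708²·(1 − 1599/9708)·121/1599 = 5.9570874 × 10^6.
D: 6064²·(1 − 569/6064)·51.2/569 = 2.9983656 × 10^6.
Sum = 2.1625157 × 10^7.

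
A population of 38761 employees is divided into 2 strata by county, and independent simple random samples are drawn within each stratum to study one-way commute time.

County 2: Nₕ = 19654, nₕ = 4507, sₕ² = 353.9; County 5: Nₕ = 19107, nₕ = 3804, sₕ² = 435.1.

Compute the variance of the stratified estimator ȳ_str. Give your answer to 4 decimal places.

Var(ȳ_str) = Σₕ Wₕ²(1 − fₕ)sₕ²/nₕ with Wₕ = Nₕ/N, N = 38761.
County 2: Wₕ = 0.50705606; term = 0.50705606²·(1 − 0.22931719)·353.9/4507 = 0.015558963.
County 5: Wₕ = 0.49294394; term = 0.49294394²·(1 − 0.19908934)·435.1/3804 = 0.022260131.
Sum = 0.037819094.

0.0378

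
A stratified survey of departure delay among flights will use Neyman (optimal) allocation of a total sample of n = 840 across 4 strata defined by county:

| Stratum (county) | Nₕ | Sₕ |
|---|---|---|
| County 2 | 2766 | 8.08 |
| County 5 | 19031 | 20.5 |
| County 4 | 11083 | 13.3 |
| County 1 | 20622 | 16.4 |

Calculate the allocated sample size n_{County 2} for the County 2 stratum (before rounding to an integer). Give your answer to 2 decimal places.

Neyman allocation: nₕ = n·NₕSₕ / Σⱼ NⱼSⱼ.
Σ NⱼSⱼ = 2766·8.08 + 19031·20.5 + 11083·13.3 + 20622·16.4 = 898089.48.
n_{County 2} = 840·2766·8.08 / 898089.48 = 20.90.

20.90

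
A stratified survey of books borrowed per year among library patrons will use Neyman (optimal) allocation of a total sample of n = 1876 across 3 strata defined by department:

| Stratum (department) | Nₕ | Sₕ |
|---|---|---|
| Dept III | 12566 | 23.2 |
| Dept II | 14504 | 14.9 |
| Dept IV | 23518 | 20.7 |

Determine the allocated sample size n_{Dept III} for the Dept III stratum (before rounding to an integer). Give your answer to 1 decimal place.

550.0

Neyman allocation: nₕ = n·NₕSₕ / Σⱼ NⱼSⱼ.
Σ NⱼSⱼ = 12566·23.2 + 14504·14.9 + 23518·20.7 = 994463.4.
n_{Dept III} = 1876·12566·23.2 / 994463.4 = 550.0.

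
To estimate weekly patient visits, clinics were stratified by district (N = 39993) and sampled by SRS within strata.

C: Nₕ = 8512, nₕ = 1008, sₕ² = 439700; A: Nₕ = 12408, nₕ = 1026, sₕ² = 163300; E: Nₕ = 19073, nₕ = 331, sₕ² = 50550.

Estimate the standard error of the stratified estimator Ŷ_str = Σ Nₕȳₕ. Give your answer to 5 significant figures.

Var(Ŷ_str) = Σₕ Nₕ²(1 − fₕ)sₕ²/nₕ.
C: 8512²·(1 − 1008/8512)·439700/1008 = 2.7862519 × 10^10.
A: 12408²·(1 − 1026/12408)·163300/1026 = 2.2478079 × 10^10.
E: 19073²·(1 − 331/19073)·50550/331 = 5.4591887 × 10^10.
Sum = 1.0493249 × 10^11.
SE = √(1.0493249 × 10^11) = 323930.

323930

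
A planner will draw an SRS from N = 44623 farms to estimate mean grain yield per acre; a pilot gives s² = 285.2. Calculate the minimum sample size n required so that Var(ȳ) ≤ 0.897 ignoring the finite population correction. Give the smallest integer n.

Without fpc, n₀ = s²/D = 285.2/0.897 = 317.9487.
Rounding up, n = 318.

318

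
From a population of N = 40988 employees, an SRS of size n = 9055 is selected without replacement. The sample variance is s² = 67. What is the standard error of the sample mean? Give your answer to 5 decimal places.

Under SRS without replacement, Var(ȳ) = (1 − f)·s²/n with f = n/N = 9055/40988 = 0.22091832.
Var(ȳ) = (1 − 0.22091832)·67/9055 = 0.77908168·0.0073992269 = 0.0057646022.
SE(ȳ) = √(0.0057646022) = 0.07592.

0.07592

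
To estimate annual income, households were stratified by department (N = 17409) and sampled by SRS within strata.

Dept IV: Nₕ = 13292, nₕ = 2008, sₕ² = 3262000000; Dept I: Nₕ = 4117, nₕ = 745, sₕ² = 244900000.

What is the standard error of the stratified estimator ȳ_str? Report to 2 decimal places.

Var(ȳ_str) = Σₕ Wₕ²(1 − fₕ)sₕ²/nₕ with Wₕ = Nₕ/N, N = 17409.
Dept IV: Wₕ = 0.76351313; term = 0.76351313²·(1 − 0.15106831)·3262000000/2008 = 803944.39.
Dept I: Wₕ = 0.23648687; term = 0.23648687²·(1 − 0.18095701)·244900000/745 = 15057.515.
Sum = 819001.91.
SE = √(819001.91) = 904.99.

904.99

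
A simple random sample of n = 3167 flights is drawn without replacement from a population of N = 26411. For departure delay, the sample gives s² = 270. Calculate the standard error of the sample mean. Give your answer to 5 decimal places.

Under SRS without replacement, Var(ȳ) = (1 − f)·s²/n with f = n/N = 3167/26411 = 0.11991216.
Var(ȳ) = (1 − 0.11991216)·270/3167 = 0.88008784·0.085254184 = 0.075031171.
SE(ȳ) = √(0.075031171) = 0.27392.

0.27392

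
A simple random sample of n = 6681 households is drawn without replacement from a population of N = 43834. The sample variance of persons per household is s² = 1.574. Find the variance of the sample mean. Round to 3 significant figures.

Under SRS without replacement, Var(ȳ) = (1 − f)·s²/n with f = n/N = 6681/43834 = 0.15241593.
Var(ȳ) = (1 − 0.15241593)·1.574/6681 = 0.84758407·2.3559347 × 10^-4 = 1.9968527 × 10^-4.

2.00 × 10^-4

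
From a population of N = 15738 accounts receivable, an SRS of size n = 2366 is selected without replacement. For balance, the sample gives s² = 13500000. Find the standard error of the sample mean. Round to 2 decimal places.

Under SRS without replacement, Var(ȳ) = (1 − f)·s²/n with f = n/N = 2366/15738 = 0.15033676.
Var(ȳ) = (1 − 0.15033676)·13500000/2366 = 0.84966324·5705.8326 = 4848.0362.
SE(ȳ) = √(4848.0362) = 69.63.

69.63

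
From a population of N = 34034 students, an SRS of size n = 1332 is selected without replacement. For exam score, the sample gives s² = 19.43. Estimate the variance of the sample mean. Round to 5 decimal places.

Under SRS without replacement, Var(ȳ) = (1 − f)·s²/n with f = n/N = 1332/34034 = 0.03913733.
Var(ȳ) = (1 − 0.03913733)·19.43/1332 = 0.96086267·0.014587087 = 0.014016187.

0.01402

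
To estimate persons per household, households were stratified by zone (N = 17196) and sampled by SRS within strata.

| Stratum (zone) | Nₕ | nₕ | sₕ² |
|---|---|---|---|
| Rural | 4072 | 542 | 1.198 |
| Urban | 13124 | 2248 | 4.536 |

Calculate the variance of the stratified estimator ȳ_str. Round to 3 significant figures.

Var(ȳ_str) = Σₕ Wₕ²(1 − fₕ)sₕ²/nₕ with Wₕ = Nₕ/N, N = 17196.
Rural: Wₕ = 0.23679926; term = 0.23679926²·(1 − 0.13310413)·1.198/542 = 1.0744473 × 10^-4.
Urban: Wₕ = 0.76320074; term = 0.76320074²·(1 − 0.17128924)·4.536/2248 = 9.7399625 × 10^-4.
Sum = 0.001081441.

0.00108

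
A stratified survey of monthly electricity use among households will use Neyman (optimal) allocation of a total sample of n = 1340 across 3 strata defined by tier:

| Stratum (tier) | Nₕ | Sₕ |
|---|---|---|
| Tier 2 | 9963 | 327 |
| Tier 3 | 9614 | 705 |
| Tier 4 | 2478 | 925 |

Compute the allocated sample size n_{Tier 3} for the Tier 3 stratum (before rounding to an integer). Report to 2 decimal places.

736.73

Neyman allocation: nₕ = n·NₕSₕ / Σⱼ NⱼSⱼ.
Σ NⱼSⱼ = 9963·327 + 9614·705 + 2478·925 = 1.2327921 × 10^7.
n_{Tier 3} = 1340·9614·705 / (1.2327921 × 10^7) = 736.73.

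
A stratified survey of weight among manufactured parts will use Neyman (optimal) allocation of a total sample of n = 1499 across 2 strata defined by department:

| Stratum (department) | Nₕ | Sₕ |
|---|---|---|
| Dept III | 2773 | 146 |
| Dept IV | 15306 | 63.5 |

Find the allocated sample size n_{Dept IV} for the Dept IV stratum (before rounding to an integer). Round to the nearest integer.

Neyman allocation: nₕ = n·NₕSₕ / Σⱼ NⱼSⱼ.
Σ NⱼSⱼ = 2773·146 + 15306·63.5 = 1.376789 × 10^6.
n_{Dept IV} = 1499·15306·63.5 / (1.376789 × 10^6) = 1058.

1058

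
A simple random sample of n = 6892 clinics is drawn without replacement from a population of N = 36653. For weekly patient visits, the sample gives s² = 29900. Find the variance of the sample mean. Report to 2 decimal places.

Under SRS without replacement, Var(ȳ) = (1 − f)·s²/n with f = n/N = 6892/36653 = 0.18803372.
Var(ȳ) = (1 − 0.18803372)·29900/6892 = 0.81196628·4.3383633 = 3.5226047.

3.52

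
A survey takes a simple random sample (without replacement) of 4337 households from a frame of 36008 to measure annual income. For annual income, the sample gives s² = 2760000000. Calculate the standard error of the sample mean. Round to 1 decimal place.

748.2

Under SRS without replacement, Var(ȳ) = (1 − f)·s²/n with f = n/N = 4337/36008 = 0.12044546.
Var(ȳ) = (1 − 0.12044546)·2760000000/4337 = 0.87955454·636384.6 = 559734.96.
SE(ȳ) = √(559734.96) = 748.2.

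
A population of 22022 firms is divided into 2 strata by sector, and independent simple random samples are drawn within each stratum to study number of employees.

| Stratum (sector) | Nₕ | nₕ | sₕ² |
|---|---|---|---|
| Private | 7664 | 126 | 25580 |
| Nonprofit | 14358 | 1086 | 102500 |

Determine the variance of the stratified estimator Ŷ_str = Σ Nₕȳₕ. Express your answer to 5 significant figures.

2.9714 × 10^10

Var(Ŷ_str) = Σₕ Nₕ²(1 − fₕ)sₕ²/nₕ.
Private: 7664²·(1 − 126/7664)·25580/126 = 1.1728477 × 10^10.
Nonprofit: 14358²·(1 − 1086/14358)·102500/1086 = 1.7985576 × 10^10.
Sum = 2.9714053 × 10^10.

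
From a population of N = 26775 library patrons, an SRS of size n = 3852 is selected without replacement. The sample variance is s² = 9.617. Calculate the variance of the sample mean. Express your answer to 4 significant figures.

Under SRS without replacement, Var(ȳ) = (1 − f)·s²/n with f = n/N = 3852/26775 = 0.14386555.
Var(ȳ) = (1 − 0.14386555)·9.617/3852 = 0.85613445·0.0024966251 = 0.0021374468.

0.002137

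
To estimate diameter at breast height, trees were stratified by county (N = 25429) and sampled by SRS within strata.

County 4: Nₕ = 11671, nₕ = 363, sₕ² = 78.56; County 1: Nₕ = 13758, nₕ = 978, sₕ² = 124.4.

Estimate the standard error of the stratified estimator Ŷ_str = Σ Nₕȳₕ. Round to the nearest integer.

7136

Var(Ŷ_str) = Σₕ Nₕ²(1 − fₕ)sₕ²/nₕ.
County 4: 11671²·(1 − 363/11671)·78.56/363 = 2.8562007 × 10^7.
County 1: 13758²·(1 − 978/13758)·124.4/978 = 2.2364937 × 10^7.
Sum = 5.0926944 × 10^7.
SE = √(5.0926944 × 10^7) = 7136.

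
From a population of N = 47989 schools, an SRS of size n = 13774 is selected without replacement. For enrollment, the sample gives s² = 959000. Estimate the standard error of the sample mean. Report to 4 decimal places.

7.0456

Under SRS without replacement, Var(ȳ) = (1 − f)·s²/n with f = n/N = 13774/47989 = 0.28702411.
Var(ȳ) = (1 − 0.28702411)·959000/13774 = 0.71297589·69.623929 = 49.640183.
SE(ȳ) = √(49.640183) = 7.0456.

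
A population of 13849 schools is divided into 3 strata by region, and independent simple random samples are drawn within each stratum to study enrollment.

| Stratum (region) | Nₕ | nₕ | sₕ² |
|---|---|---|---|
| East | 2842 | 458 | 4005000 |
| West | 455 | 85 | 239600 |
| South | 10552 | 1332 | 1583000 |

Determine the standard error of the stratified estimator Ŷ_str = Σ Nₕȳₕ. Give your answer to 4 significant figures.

418700

Var(Ŷ_str) = Σₕ Nₕ²(1 − fₕ)sₕ²/nₕ.
East: 2842²·(1 − 458/2842)·4005000/458 = 5.9247137 × 10^10.
West: 455²·(1 − 85/455)·239600/85 = 4.7454894 × 10^8.
South: 10552²·(1 − 1332/10552)·1583000/1332 = 1.1562251 × 10^11.
Sum = 1.753442 × 10^11.
SE = √(1.753442 × 10^11) = 418700.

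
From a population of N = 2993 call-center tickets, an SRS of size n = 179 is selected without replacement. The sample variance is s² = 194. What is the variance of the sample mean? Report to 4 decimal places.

1.0190

Under SRS without replacement, Var(ȳ) = (1 − f)·s²/n with f = n/N = 179/2993 = 0.05980621.
Var(ȳ) = (1 − 0.05980621)·194/179 = 0.94019379·1.0837989 = 1.018981.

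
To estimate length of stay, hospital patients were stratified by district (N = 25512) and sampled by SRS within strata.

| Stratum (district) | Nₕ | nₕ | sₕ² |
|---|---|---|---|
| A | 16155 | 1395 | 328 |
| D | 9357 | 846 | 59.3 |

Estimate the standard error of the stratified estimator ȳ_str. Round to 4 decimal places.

0.3078

Var(ȳ_str) = Σₕ Wₕ²(1 − fₕ)sₕ²/nₕ with Wₕ = Nₕ/N, N = 25512.
A: Wₕ = 0.63323142; term = 0.63323142²·(1 − 0.08635097)·328/1395 = 0.086139817.
D: Wₕ = 0.36676858; term = 0.36676858²·(1 − 0.09041359)·59.3/846 = 0.0085765483.
Sum = 0.094716365.
SE = √(0.094716365) = 0.3078.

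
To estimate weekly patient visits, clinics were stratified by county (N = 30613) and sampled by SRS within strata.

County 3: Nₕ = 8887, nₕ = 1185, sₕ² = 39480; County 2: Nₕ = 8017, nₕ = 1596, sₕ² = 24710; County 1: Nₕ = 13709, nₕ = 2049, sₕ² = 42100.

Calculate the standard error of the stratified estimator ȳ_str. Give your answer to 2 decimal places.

Var(ȳ_str) = Σₕ Wₕ²(1 − fₕ)sₕ²/nₕ with Wₕ = Nₕ/N, N = 30613.
County 3: Wₕ = 0.29030151; term = 0.29030151²·(1 − 0.13334083)·39480/1185 = 2.4333563.
County 2: Wₕ = 0.26188221; term = 0.26188221²·(1 − 0.19907696)·24710/1596 = 0.85043794.
County 1: Wₕ = 0.44781629; term = 0.44781629²·(1 − 0.14946386)·42100/2049 = 3.5045534.
Sum = 6.7883476.
SE = √(6.7883476) = 2.61.

2.61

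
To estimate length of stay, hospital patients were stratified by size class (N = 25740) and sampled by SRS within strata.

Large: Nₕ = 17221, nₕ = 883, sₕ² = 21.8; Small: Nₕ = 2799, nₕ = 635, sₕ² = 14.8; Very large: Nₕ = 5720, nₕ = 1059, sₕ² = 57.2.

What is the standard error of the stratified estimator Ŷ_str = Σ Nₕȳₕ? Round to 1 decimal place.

2920.2

Var(Ŷ_str) = Σₕ Nₕ²(1 − fₕ)sₕ²/nₕ.
Large: 17221²·(1 − 883/17221)·21.8/883 = 6.9462922 × 10^6.
Small: 2799²·(1 − 635/2799)·14.8/635 = 141171.86.
Very large: 5720²·(1 − 1059/5720)·57.2/1059 = 1.4400421 × 10^6.
Sum = 8.5275062 × 10^6.
SE = √(8.5275062 × 10^6) = 2920.2.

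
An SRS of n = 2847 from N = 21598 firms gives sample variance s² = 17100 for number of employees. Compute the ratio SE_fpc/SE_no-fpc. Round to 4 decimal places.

0.9318

f = n/N = 2847/21598 = 0.13181776.
SE_no-fpc = √(s²/n) = 2.45078; SE_fpc = √((1−f)s²/n) = 2.283546.
Ratio = √(1−f) = 0.93176297.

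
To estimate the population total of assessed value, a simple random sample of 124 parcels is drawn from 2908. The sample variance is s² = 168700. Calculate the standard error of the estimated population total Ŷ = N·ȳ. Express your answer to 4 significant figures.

Var(Ŷ) = N²·Var(ȳ) = N²·(1 − n/N)·s²/n.
f = 124/2908 = 0.04264099; Var(ȳ) = 0.95735901·168700/124 = 1302.4715.
Var(Ŷ) = 2908² · 1302.4715 = 1.1014303 × 10^10.
SE(Ŷ) = √(1.1014303 × 10^10) = 104900.

104900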